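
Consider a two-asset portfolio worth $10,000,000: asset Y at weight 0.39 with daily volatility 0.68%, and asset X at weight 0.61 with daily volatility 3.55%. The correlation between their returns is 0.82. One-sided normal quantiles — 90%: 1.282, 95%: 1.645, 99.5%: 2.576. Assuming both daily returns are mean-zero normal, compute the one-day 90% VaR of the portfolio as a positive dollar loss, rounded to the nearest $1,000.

$306,000

σ_p² = 0.39²·0.68² + 0.61²·3.55² + 2·0.82·0.39·0.61·0.68·3.55 = 5.7016 (%²).
σ_p = √5.7016 = 2.388%.
VaR = 1.282 × 2.388% = 3.061%; on $10,000,000 that is $306,100.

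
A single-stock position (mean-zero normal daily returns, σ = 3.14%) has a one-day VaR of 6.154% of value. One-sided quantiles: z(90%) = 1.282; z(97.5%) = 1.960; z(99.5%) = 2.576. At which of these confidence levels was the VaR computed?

97.5%

Implied z = VaR/σ = 6.154 / 3.14 = 1.960.
This matches z(97.5%) = 1.960.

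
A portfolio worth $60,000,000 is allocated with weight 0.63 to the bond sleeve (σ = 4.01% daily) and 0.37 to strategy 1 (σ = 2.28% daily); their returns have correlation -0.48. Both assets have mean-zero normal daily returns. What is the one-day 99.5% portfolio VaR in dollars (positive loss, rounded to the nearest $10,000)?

$3,470,000

σ_p² = 0.63²·4.01² + 0.37²·2.28² + 2·-0.48·0.63·0.37·4.01·2.28 = 5.0479 (%²).
σ_p = √5.0479 = 2.247%.
At 99.5%, z = 2.576.
VaR = 2.576 × 2.247% = 5.788%; on $60,000,000 that is $3,472,800.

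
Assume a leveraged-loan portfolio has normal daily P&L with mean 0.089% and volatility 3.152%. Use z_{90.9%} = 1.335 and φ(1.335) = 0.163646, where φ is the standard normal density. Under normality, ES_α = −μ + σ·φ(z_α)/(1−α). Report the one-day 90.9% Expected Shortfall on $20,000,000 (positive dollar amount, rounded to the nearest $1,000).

Tail multiplier: φ(z)/(1−α) = 0.163646 / 0.091 = 1.798.
ES = −(0.089%) + 3.152% × 1.798 = 5.578%.
On $20,000,000: 0.05578 × $20,000,000 = $1,115,600.

$1,116,000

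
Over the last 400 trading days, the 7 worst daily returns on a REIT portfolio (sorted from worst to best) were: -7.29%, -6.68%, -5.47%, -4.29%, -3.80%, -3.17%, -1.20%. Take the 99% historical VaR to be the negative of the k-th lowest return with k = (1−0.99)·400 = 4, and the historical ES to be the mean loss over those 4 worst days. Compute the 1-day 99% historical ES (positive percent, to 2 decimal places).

The 4 worst returns sum to -23.73%.
ES = −(-23.73%) / 4 = 5.9325% ≈ 5.93%.

5.93%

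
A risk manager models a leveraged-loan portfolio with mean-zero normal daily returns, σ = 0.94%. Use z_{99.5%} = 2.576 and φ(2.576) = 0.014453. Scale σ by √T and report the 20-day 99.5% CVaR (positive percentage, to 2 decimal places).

σ_{20d} = 0.94% × √20 = 4.204%.
ES multiplier = φ(z)/(1−α) = 0.014453/0.005 = 2.891.
ES = 4.204% × 2.891 = 12.154%.

12.15%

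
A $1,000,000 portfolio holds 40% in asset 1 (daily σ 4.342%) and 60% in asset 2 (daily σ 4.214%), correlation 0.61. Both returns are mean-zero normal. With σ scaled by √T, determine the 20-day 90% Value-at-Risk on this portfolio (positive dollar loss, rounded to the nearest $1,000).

$220,000

σ_p = √(0.4²·4.342² + 0.6²·4.214² + 2·0.61·0.4·0.6·4.342·4.214) = 3.843%.
σ_{20d} = 3.843% × √20 = 17.186%.
z(90%) = 1.282.
VaR = 1.282 × 17.186% = 22.032%; on $1,000,000 that is $220,320.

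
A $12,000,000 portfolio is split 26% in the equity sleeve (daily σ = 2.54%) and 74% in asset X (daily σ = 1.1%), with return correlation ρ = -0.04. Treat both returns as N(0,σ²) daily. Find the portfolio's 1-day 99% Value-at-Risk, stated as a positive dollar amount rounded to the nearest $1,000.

σ_p² = 0.26²·2.54² + 0.74²·1.1² + 2·-0.04·0.26·0.74·2.54·1.1 = 1.0557 (%²).
σ_p = √1.0557 = 1.027%.
At 99%, z = 2.326.
VaR = 2.326 × 1.027% = 2.389%; on $12,000,000 that is $286,680.

$287,000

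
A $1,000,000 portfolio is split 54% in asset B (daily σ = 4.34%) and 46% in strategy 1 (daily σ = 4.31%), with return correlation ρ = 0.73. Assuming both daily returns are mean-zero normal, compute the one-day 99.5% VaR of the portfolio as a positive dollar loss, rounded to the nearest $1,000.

$104,000

σ_p² = 0.54²·4.34² + 0.46²·4.31² + 2·0.73·0.54·0.46·4.34·4.31 = 16.2069 (%²).
σ_p = √16.2069 = 4.026%.
At 99.5%, z = 2.576.
VaR = 2.576 × 4.026% = 10.371%; on $1,000,000 that is $103,710.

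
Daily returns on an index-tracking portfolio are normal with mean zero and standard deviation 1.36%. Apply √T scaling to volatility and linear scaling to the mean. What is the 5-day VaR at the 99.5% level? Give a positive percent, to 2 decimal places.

7.83%

At 99.5%, z = 2.576.
σ_{5d} = 1.36% × √5 = 3.041%.
VaR = 2.576 × 3.041% = 7.834%.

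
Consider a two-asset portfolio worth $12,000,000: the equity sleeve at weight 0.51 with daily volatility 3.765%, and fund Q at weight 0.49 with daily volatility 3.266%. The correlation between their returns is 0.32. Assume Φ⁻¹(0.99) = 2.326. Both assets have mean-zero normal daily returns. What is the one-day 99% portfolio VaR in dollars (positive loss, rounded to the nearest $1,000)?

$800,000

σ_p² = 0.51²·3.765² + 0.49²·3.266² + 2·0.32·0.51·0.49·3.765·3.266 = 8.2147 (%²).
σ_p = √8.2147 = 2.866%.
VaR = 2.326 × 2.866% = 6.666%; on $12,000,000 that is $799,920.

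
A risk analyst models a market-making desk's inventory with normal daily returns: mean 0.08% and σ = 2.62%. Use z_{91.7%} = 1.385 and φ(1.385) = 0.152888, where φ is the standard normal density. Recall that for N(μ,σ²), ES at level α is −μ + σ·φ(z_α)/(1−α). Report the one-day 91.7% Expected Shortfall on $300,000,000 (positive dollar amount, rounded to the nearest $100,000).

Tail multiplier: φ(z)/(1−α) = 0.152888 / 0.083 = 1.842.
ES = −(0.08%) + 2.62% × 1.842 = 4.746%.
On $300,000,000: 0.04746 × $300,000,000 = $14,238,000.

$14,200,000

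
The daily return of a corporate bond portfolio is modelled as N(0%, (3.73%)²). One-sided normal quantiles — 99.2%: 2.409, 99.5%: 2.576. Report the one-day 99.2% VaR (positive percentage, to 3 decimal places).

8.986%

VaR = z·σ = 2.409 × 3.73% = 8.986%.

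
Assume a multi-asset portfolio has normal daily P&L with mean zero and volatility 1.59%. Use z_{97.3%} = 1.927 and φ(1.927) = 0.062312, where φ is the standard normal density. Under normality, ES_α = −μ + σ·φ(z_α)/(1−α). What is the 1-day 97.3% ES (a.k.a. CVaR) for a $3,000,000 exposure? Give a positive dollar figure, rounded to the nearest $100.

$110,100

Tail multiplier: φ(z)/(1−α) = 0.062312 / 0.027 = 2.308.
ES = 1.59% × 2.308 = 3.670%.
On $3,000,000: 0.03670 × $3,000,000 = $110,100.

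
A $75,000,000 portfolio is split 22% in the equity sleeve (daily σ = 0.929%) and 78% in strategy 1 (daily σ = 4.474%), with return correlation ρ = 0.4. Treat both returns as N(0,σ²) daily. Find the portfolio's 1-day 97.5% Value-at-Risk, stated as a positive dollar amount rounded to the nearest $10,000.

σ_p² = 0.22²·0.929² + 0.78²·4.474² + 2·0.4·0.22·0.78·0.929·4.474 = 12.7905 (%²).
σ_p = √12.7905 = 3.576%.
At 97.5%, z = 1.960.
VaR = 1.960 × 3.576% = 7.009%; on $75,000,000 that is $5,256,750.

$5,260,000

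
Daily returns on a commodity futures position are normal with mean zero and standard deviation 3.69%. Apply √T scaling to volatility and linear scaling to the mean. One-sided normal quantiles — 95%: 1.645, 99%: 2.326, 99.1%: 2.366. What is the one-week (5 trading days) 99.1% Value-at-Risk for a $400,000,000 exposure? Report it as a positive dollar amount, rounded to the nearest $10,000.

σ_{5d} = 3.69% × √5 = 8.251%.
VaR = 2.366 × 8.251% = 19.522%.
On $400,000,000: 0.19522 × $400,000,000 = $78,088,000.

$78,090,000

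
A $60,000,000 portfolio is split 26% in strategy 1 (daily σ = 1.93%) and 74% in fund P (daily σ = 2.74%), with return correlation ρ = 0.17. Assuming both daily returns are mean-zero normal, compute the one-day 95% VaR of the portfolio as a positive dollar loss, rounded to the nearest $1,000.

$2,142,000

σ_p² = 0.26²·1.93² + 0.74²·2.74² + 2·0.17·0.26·0.74·1.93·2.74 = 4.7089 (%²).
σ_p = √4.7089 = 2.170%.
At 95%, z = 1.645.
VaR = 1.645 × 2.170% = 3.570%; on $60,000,000 that is $2,142,000.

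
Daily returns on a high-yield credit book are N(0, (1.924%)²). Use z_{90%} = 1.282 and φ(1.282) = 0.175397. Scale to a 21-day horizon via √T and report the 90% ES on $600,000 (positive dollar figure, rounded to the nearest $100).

$92,800

σ_{21d} = 1.924% × √21 = 8.817%.
ES multiplier = φ(z)/(1−α) = 0.175397/0.1 = 1.754.
ES = 8.817% × 1.754 = 15.465%; on $600,000: $92,790.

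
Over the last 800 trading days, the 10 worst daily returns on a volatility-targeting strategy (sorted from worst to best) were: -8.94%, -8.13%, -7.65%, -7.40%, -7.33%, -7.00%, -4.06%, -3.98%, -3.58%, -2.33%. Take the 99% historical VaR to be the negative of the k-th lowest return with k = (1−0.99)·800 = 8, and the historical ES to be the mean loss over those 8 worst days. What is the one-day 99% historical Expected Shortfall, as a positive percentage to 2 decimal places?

6.81%

The 8 worst returns sum to -54.49%.
ES = −(-54.49%) / 8 = 6.81125% ≈ 6.81%.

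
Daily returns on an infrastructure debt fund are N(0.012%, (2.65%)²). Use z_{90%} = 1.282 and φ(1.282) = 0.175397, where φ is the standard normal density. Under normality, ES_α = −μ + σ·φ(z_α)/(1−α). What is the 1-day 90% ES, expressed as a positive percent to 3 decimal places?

4.636%

Tail multiplier: φ(z)/(1−α) = 0.175397 / 0.1 = 1.754.
ES = −(0.012%) + 2.65% × 1.754 = 4.636%.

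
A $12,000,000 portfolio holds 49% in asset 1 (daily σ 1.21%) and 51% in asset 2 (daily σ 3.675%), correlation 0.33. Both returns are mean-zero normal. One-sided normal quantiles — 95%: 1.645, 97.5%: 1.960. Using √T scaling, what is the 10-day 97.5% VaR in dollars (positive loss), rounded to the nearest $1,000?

σ_p = √(0.49²·1.21² + 0.51²·3.675² + 2·0.33·0.49·0.51·1.21·3.675) = 2.144%.
σ_{10d} = 2.144% × √10 = 6.780%.
VaR = 1.960 × 6.780% = 13.289%; on $12,000,000 that is $1,594,680.

$1,595,000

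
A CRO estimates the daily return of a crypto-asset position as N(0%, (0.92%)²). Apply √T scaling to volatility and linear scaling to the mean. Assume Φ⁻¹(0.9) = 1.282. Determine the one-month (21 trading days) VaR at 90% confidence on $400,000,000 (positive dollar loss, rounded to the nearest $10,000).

$21,620,000

σ_{21d} = 0.92% × √21 = 4.216%.
VaR = 1.282 × 4.216% = 5.405%.
On $400,000,000: 0.05405 × $400,000,000 = $21,620,000.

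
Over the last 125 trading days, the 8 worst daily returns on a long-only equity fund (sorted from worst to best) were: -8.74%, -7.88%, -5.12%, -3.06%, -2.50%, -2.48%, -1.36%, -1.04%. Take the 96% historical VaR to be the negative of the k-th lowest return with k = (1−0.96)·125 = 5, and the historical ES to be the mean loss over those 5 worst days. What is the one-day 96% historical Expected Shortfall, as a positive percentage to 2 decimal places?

5.46%

The 5 worst returns sum to -27.30%.
ES = −(-27.30%) / 5 = 5.46%.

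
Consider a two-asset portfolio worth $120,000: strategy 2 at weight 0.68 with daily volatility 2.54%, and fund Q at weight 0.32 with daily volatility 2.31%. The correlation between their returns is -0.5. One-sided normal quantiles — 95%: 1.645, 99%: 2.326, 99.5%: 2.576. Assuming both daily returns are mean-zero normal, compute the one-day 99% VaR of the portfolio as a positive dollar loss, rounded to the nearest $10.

$4,190

σ_p² = 0.68²·2.54² + 0.32²·2.31² + 2·-0.5·0.68·0.32·2.54·2.31 = 2.2529 (%²).
σ_p = √2.2529 = 1.501%.
VaR = 2.326 × 1.501% = 3.491%; on $120,000 that is $4,189.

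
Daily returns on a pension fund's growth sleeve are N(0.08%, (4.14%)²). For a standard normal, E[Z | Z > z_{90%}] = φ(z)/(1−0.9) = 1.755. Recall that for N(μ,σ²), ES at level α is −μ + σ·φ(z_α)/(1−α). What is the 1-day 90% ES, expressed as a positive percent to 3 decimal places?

7.186%

ES = −(0.08%) + 4.14% × 1.755 = 7.186%.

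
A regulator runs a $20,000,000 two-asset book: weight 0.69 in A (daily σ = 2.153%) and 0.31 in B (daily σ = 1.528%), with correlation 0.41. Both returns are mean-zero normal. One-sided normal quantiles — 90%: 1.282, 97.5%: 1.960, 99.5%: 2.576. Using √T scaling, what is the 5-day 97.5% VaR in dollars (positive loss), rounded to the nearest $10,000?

σ_p = √(0.69²·2.153² + 0.31²·1.528² + 2·0.41·0.69·0.31·2.153·1.528) = 1.734%.
σ_{5d} = 1.734% × √5 = 3.877%.
VaR = 1.960 × 3.877% = 7.599%; on $20,000,000 that is $1,519,800.

$1,520,000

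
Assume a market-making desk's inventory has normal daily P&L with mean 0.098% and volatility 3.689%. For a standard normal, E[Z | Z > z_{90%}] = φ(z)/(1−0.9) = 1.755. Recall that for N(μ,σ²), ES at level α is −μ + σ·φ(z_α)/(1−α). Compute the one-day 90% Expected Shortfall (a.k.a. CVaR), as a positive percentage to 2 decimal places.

ES = −(0.098%) + 3.689% × 1.755 = 6.376%.

6.38%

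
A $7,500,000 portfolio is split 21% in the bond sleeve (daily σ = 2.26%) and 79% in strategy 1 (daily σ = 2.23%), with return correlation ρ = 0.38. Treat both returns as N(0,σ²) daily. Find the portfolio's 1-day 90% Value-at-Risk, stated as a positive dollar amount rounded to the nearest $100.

σ_p² = 0.21²·2.26² + 0.79²·2.23² + 2·0.38·0.21·0.79·2.26·2.23 = 3.9643 (%²).
σ_p = √3.9643 = 1.991%.
At 90%, z = 1.282.
VaR = 1.282 × 1.991% = 2.552%; on $7,500,000 that is $191,400.

$191,400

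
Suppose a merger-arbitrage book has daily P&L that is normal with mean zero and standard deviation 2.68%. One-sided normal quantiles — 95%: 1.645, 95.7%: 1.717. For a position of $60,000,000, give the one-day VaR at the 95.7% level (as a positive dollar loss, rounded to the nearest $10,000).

VaR = z·σ = 1.717 × 2.68% = 4.602%.
On $60,000,000: 0.04602 × $60,000,000 = $2,761,200.

$2,760,000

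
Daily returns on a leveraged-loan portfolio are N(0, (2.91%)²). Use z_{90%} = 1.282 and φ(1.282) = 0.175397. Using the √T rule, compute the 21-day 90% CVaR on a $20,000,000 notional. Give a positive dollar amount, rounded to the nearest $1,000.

$4,678,000

σ_{21d} = 2.91% × √21 = 13.335%.
ES multiplier = φ(z)/(1−α) = 0.175397/0.1 = 1.754.
ES = 13.335% × 1.754 = 23.390%; on $20,000,000: $4,678,000.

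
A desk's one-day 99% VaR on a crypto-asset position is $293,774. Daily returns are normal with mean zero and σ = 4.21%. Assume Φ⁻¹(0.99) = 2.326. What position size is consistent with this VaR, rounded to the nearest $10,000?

VaR as a fraction of value: z·σ = 2.326 × 4.21% = 9.79246%.
Position = $293,774 / 0.0979246 = $3,000,002.

$3,000,000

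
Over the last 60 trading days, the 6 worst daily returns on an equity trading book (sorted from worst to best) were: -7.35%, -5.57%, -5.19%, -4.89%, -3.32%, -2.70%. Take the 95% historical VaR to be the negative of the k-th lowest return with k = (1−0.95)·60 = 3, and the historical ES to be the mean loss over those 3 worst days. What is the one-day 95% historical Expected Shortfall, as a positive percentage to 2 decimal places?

The 3 worst returns sum to -18.11%.
ES = −(-18.11%) / 3 = 6.0366…% ≈ 6.04%.

6.04%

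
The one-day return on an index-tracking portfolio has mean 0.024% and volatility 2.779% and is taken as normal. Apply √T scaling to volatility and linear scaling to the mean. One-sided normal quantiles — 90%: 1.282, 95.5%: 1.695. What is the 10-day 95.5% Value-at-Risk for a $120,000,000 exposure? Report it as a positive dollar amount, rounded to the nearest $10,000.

$17,590,000

σ_{10d} = 2.779% × √10 = 8.788%; μ_{10d} = 10 × 0.024% = 0.240%.
VaR = −(0.240%) + 1.695 × 8.788% = 14.656%.
On $120,000,000: 0.14656 × $120,000,000 = $17,587,200.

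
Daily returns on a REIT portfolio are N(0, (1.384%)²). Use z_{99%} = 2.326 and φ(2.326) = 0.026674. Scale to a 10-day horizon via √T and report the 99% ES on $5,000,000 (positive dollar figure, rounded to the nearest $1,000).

σ_{10d} = 1.384% × √10 = 4.377%.
ES multiplier = φ(z)/(1−α) = 0.026674/0.01 = 2.667.
ES = 4.377% × 2.667 = 11.673%; on $5,000,000: $583,650.

$584,000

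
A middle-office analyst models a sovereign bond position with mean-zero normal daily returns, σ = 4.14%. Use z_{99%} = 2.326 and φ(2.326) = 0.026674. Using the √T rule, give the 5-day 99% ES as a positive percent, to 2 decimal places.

24.69%

σ_{5d} = 4.14% × √5 = 9.257%.
ES multiplier = φ(z)/(1−α) = 0.026674/0.01 = 2.667.
ES = 9.257% × 2.667 = 24.688%.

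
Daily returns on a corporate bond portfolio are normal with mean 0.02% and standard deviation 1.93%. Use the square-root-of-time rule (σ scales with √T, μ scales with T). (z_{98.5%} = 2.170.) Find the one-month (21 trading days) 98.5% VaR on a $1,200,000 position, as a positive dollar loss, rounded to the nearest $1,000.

σ_{21d} = 1.93% × √21 = 8.844%; μ_{21d} = 21 × 0.02% = 0.420%.
VaR = −(0.420%) + 2.170 × 8.844% = 18.771%.
On $1,200,000: 0.18771 × $1,200,000 = $225,252.

$225,000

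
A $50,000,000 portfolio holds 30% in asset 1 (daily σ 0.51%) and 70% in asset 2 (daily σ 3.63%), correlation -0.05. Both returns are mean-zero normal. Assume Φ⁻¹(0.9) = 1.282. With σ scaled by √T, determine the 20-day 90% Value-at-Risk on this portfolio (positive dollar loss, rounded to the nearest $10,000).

$7,280,000

σ_p = √(0.3²·0.51² + 0.7²·3.63² + 2·-0.05·0.3·0.7·0.51·3.63) = 2.538%.
σ_{20d} = 2.538% × √20 = 11.350%.
VaR = 1.282 × 11.350% = 14.551%; on $50,000,000 that is $7,275,500.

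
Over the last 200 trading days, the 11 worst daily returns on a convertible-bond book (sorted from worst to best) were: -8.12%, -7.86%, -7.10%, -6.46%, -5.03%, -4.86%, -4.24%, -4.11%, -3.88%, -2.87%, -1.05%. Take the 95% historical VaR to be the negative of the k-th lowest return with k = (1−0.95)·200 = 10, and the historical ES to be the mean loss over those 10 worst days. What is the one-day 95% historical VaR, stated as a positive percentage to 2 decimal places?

2.87%

k = 10; the 10th lowest return is -2.87%, so VaR = 2.87%.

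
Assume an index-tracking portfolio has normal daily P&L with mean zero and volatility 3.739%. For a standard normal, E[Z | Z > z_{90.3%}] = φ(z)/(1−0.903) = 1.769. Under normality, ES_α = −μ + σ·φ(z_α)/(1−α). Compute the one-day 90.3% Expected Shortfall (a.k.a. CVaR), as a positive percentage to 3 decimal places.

ES = 3.739% × 1.769 = 6.614%.

6.614%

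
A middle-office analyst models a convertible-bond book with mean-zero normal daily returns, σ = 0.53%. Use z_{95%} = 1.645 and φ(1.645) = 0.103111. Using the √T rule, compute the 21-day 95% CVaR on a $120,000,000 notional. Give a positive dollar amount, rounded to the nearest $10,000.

$6,010,000

σ_{21d} = 0.53% × √21 = 2.429%.
ES multiplier = φ(z)/(1−α) = 0.103111/0.05 = 2.062.
ES = 2.429% × 2.062 = 5.009%; on $120,000,000: $6,010,800.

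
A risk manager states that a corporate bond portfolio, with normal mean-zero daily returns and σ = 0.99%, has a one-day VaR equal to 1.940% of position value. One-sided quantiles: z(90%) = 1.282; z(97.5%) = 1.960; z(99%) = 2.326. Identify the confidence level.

97.5%

Implied z = VaR/σ = 1.940 / 0.99 = 1.960.
This matches z(97.5%) = 1.960.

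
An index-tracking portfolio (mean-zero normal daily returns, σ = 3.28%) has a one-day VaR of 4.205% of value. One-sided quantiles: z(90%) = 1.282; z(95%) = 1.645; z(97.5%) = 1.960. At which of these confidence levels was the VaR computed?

Implied z = VaR/σ = 4.205 / 3.28 = 1.282.
This matches z(90%) = 1.282.

90%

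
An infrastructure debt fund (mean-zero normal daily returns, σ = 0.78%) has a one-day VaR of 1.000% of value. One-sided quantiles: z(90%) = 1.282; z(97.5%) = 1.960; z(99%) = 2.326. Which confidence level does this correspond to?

Implied z = VaR/σ = 1.000 / 0.78 = 1.282.
This matches z(90%) = 1.282.

90%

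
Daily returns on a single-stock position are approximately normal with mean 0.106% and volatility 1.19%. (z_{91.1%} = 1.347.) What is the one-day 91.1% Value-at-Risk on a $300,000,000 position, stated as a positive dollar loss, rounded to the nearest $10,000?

VaR = −μ + z·σ = −(0.106%) + 1.347 × 1.19% = 1.497%.
On $300,000,000: 0.01497 × $300,000,000 = $4,491,000.

$4,490,000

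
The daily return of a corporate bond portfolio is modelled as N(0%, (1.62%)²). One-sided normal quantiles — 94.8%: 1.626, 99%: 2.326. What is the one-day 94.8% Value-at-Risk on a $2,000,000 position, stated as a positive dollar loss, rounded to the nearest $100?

$52,700

VaR = z·σ = 1.626 × 1.62% = 2.634%.
On $2,000,000: 0.02634 × $2,000,000 = $52,680.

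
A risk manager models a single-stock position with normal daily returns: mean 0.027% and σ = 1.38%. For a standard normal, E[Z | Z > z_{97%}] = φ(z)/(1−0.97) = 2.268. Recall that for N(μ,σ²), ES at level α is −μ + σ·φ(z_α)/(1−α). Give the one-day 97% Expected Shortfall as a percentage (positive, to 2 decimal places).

ES = −(0.027%) + 1.38% × 2.268 = 3.103%.

3.10%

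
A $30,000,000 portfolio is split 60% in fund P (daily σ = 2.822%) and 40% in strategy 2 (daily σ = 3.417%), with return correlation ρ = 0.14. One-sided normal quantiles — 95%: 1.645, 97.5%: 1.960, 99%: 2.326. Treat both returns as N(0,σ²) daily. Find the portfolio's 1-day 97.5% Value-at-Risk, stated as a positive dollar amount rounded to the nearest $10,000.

$1,360,000

σ_p² = 0.6²·2.822² + 0.4²·3.417² + 2·0.14·0.6·0.4·2.822·3.417 = 5.3831 (%²).
σ_p = √5.3831 = 2.320%.
VaR = 1.960 × 2.320% = 4.547%; on $30,000,000 that is $1,364,100.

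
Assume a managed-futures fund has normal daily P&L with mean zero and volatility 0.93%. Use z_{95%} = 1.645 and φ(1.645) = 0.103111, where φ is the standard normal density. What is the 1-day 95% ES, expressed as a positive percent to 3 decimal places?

1.918%

Tail multiplier: φ(z)/(1−α) = 0.103111 / 0.05 = 2.062.
ES = 0.93% × 2.062 = 1.918%.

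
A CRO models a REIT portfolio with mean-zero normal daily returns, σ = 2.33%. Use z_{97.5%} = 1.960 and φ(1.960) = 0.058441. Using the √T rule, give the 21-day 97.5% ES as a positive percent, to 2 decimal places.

σ_{21d} = 2.33% × √21 = 10.677%.
ES multiplier = φ(z)/(1−α) = 0.058441/0.025 = 2.338.
ES = 10.677% × 2.338 = 24.963%.

24.96%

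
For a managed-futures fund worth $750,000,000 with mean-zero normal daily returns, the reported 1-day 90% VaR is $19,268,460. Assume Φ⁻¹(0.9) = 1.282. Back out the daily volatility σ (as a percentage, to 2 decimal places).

2.00%

VaR as a fraction: $19,268,460 / $750,000,000 = 2.569%.
σ = VaR / z = 2.569% / 1.282 = 2.004%.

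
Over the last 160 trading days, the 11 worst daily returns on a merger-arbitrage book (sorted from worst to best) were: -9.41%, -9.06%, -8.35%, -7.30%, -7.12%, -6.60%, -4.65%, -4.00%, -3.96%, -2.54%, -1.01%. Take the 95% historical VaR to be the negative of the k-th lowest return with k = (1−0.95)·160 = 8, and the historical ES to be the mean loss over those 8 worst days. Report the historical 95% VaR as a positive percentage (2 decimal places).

k = 8; the 8th lowest return is -4.00%, so VaR = 4.00%.

4.00%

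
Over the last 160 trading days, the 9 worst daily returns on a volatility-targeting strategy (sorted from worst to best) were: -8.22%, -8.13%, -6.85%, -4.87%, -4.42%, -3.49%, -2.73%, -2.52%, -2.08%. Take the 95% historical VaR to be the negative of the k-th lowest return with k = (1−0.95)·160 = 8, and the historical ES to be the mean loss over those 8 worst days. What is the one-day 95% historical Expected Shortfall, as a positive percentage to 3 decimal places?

5.154%

The 8 worst returns sum to -41.23%.
ES = −(-41.23%) / 8 = 5.15375% ≈ 5.154%.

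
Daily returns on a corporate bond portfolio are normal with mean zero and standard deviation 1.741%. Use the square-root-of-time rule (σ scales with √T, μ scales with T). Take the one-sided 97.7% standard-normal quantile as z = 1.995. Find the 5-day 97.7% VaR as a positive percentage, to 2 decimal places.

7.77%

σ_{5d} = 1.741% × √5 = 3.893%.
VaR = 1.995 × 3.893% = 7.767%.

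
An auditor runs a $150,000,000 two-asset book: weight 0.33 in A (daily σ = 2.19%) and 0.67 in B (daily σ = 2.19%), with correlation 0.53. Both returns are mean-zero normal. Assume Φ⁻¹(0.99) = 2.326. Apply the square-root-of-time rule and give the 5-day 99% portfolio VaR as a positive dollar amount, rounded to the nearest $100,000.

σ_p = √(0.33²·2.19² + 0.67²·2.19² + 2·0.53·0.33·0.67·2.19·2.19) = 1.949%.
σ_{5d} = 1.949% × √5 = 4.358%.
VaR = 2.326 × 4.358% = 10.137%; on $150,000,000 that is $15,205,500.

$15,200,000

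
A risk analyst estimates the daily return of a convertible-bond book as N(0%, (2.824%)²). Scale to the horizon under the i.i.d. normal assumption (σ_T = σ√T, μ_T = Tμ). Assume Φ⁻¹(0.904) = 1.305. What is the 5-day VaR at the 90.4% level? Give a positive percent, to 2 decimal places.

8.24%

σ_{5d} = 2.824% × √5 = 6.315%.
VaR = 1.305 × 6.315% = 8.241%.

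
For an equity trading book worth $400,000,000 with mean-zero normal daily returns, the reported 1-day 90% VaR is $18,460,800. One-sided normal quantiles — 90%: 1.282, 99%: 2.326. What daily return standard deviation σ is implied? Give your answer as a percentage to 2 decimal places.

VaR as a fraction: $18,460,800 / $400,000,000 = 4.615%.
σ = VaR / z = 4.615% / 1.282 = 3.600%.

3.60%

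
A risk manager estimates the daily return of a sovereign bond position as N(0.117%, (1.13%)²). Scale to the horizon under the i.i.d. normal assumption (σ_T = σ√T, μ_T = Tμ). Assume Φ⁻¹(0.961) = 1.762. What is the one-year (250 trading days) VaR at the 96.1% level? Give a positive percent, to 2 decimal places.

σ_{250d} = 1.13% × √250 = 17.867%; μ_{250d} = 250 × 0.117% = 29.250%.
VaR = −(29.250%) + 1.762 × 17.867% = 2.232%.

2.23%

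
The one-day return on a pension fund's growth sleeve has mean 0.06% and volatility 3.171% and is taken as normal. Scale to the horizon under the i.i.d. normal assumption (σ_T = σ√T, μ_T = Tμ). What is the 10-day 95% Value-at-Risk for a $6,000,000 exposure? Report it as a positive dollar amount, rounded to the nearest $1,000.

$954,000

At 95%, z = 1.645.
σ_{10d} = 3.171% × √10 = 10.028%; μ_{10d} = 10 × 0.06% = 0.600%.
VaR = −(0.600%) + 1.645 × 10.028% = 15.896%.
On $6,000,000: 0.15896 × $6,000,000 = $953,760.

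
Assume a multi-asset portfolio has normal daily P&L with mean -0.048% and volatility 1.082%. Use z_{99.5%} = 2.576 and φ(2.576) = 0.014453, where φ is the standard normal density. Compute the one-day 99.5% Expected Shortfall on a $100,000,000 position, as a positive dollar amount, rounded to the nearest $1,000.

Tail multiplier: φ(z)/(1−α) = 0.014453 / 0.005 = 2.891.
ES = −(-0.048%) + 1.082% × 2.891 = 3.176%.
On $100,000,000: 0.03176 × $100,000,000 = $3,176,000.

$3,176,000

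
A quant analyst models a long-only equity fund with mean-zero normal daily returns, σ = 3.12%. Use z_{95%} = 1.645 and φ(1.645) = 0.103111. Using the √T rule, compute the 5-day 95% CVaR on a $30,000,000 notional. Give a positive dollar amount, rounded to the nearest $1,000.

σ_{5d} = 3.12% × √5 = 6.977%.
ES multiplier = φ(z)/(1−α) = 0.103111/0.05 = 2.062.
ES = 6.977% × 2.062 = 14.387%; on $30,000,000: $4,316,100.

$4,316,000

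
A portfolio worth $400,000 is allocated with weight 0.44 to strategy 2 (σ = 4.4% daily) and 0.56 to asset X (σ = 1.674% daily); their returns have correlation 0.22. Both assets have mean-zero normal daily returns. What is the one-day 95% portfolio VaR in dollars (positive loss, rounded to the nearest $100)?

$15,300

σ_p² = 0.44²·4.4² + 0.56²·1.674² + 2·0.22·0.44·0.56·4.4·1.674 = 5.4254 (%²).
σ_p = √5.4254 = 2.329%.
At 95%, z = 1.645.
VaR = 1.645 × 2.329% = 3.831%; on $400,000 that is $15,324.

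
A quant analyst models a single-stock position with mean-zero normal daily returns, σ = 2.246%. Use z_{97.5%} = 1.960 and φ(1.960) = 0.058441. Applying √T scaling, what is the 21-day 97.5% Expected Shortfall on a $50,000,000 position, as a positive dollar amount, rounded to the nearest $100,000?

$12,000,000

σ_{21d} = 2.246% × √21 = 10.292%.
ES multiplier = φ(z)/(1−α) = 0.058441/0.025 = 2.338.
ES = 10.292% × 2.338 = 24.063%; on $50,000,000: $12,031,500.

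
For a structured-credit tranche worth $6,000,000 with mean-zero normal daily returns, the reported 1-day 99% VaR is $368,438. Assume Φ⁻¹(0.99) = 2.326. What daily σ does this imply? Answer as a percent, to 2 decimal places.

VaR as a fraction: $368,438 / $6,000,000 = 6.141%.
σ = VaR / z = 6.141% / 2.326 = 2.640%.

2.64%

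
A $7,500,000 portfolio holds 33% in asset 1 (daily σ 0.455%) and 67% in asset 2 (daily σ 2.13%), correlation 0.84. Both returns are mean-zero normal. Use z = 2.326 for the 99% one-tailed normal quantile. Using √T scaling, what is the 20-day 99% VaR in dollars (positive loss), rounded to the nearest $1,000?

$1,213,000

σ_p = √(0.33²·0.455² + 0.67²·2.13² + 2·0.84·0.33·0.67·0.455·2.13) = 1.555%.
σ_{20d} = 1.555% × √20 = 6.954%.
VaR = 2.326 × 6.954% = 16.175%; on $7,500,000 that is $1,213,125.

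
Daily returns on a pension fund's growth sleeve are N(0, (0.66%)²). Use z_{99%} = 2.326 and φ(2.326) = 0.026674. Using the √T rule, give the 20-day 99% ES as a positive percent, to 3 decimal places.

σ_{20d} = 0.66% × √20 = 2.952%.
ES multiplier = φ(z)/(1−α) = 0.026674/0.01 = 2.667.
ES = 2.952% × 2.667 = 7.873%.

7.873%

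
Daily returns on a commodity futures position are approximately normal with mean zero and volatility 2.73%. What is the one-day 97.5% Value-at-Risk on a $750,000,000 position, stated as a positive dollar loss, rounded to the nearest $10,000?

At 97.5% one-sided, z = 1.960.
VaR = z·σ = 1.960 × 2.73% = 5.351%.
On $750,000,000: 0.05351 × $750,000,000 = $40,132,500.

$40,130,000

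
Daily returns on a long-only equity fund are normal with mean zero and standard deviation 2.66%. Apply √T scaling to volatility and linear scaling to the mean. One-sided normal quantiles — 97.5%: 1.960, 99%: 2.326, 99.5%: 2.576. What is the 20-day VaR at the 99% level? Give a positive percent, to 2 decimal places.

27.67%

σ_{20d} = 2.66% × √20 = 11.896%.
VaR = 2.326 × 11.896% = 27.670%.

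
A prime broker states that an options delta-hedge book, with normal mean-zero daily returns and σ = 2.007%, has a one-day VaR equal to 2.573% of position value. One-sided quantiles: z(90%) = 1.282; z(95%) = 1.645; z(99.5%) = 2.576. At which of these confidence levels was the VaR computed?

90%

Implied z = VaR/σ = 2.573 / 2.007 = 1.282.
This matches z(90%) = 1.282.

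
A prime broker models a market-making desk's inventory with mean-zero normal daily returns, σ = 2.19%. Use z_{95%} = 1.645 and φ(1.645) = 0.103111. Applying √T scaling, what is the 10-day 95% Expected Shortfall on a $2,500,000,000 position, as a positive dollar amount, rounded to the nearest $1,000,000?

σ_{10d} = 2.19% × √10 = 6.925%.
ES multiplier = φ(z)/(1−α) = 0.103111/0.05 = 2.062.
ES = 6.925% × 2.062 = 14.279%; on $2,500,000,000: $356,975,000.

$357,000,000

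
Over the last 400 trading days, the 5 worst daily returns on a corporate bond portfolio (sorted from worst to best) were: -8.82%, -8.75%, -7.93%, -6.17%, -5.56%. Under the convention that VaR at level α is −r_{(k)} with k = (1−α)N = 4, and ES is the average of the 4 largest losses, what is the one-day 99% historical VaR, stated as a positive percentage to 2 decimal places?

6.17%

k = 4; the 4th lowest return is -6.17%, so VaR = 6.17%.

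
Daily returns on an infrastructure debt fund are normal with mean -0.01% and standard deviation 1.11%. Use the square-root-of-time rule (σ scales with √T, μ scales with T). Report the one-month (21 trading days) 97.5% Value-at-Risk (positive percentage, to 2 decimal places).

At 97.5%, z = 1.960.
σ_{21d} = 1.11% × √21 = 5.087%; μ_{21d} = 21 × -0.01% = -0.210%.
VaR = −(-0.210%) + 1.960 × 5.087% = 10.181%.

10.18%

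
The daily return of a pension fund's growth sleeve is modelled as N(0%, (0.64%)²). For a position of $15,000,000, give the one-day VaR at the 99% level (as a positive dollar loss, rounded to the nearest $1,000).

At 99% one-sided, z = 2.326.
VaR = z·σ = 2.326 × 0.64% = 1.489%.
On $15,000,000: 0.01489 × $15,000,000 = $223,350.

$223,000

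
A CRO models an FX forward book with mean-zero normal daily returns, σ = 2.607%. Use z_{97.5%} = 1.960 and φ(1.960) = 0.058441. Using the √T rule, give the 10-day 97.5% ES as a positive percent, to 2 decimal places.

19.27%

σ_{10d} = 2.607% × √10 = 8.244%.
ES multiplier = φ(z)/(1−α) = 0.058441/0.025 = 2.338.
ES = 8.244% × 2.338 = 19.274%.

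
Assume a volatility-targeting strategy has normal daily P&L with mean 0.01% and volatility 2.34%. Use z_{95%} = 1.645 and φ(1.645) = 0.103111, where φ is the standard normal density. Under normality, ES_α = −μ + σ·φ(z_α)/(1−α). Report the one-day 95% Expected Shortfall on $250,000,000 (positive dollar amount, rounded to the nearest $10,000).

Tail multiplier: φ(z)/(1−α) = 0.103111 / 0.05 = 2.062.
ES = −(0.01%) + 2.34% × 2.062 = 4.815%.
On $250,000,000: 0.04815 × $250,000,000 = $12,037,500.

$12,040,000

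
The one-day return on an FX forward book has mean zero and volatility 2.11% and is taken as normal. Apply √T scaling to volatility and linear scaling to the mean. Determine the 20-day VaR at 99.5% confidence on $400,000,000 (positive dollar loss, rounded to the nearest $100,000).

$97,200,000

At 99.5%, z = 2.576.
σ_{20d} = 2.11% × √20 = 9.436%.
VaR = 2.576 × 9.436% = 24.307%.
On $400,000,000: 0.24307 × $400,000,000 = $97,228,000.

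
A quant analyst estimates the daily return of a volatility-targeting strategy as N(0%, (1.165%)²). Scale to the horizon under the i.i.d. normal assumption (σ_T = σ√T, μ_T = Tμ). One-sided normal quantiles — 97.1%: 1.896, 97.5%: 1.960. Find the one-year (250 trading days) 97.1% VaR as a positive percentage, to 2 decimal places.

34.92%

σ_{250d} = 1.165% × √250 = 18.420%.
VaR = 1.896 × 18.420% = 34.924%.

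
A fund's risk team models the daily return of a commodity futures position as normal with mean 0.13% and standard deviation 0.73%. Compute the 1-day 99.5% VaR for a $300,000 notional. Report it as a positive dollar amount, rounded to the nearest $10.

$5,250

At 99.5% one-sided, z = 2.576.
VaR = −μ + z·σ = −(0.13%) + 2.576 × 0.73% = 1.750%.
On $300,000: 0.01750 × $300,000 = $5,250.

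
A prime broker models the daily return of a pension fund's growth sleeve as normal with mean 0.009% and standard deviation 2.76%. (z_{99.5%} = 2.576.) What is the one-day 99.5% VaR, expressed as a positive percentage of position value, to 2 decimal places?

7.10%

VaR = −μ + z·σ = −(0.009%) + 2.576 × 2.76% = 7.101%.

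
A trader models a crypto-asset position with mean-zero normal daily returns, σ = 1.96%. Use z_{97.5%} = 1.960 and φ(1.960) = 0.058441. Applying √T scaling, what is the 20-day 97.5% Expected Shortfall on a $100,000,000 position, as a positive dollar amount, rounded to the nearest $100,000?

σ_{20d} = 1.96% × √20 = 8.765%.
ES multiplier = φ(z)/(1−α) = 0.058441/0.025 = 2.338.
ES = 8.765% × 2.338 = 20.493%; on $100,000,000: $20,493,000.

$20,500,000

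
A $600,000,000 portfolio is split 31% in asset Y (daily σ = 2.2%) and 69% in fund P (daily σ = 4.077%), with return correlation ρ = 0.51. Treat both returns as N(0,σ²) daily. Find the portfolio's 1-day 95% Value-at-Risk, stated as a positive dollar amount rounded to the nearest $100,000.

$31,700,000

σ_p² = 0.31²·2.2² + 0.69²·4.077² + 2·0.51·0.31·0.69·2.2·4.077 = 10.3358 (%²).
σ_p = √10.3358 = 3.215%.
At 95%, z = 1.645.
VaR = 1.645 × 3.215% = 5.289%; on $600,000,000 that is $31,734,000.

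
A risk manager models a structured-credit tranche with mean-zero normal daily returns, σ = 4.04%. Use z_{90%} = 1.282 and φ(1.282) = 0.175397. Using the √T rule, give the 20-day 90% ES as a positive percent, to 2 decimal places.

31.69%

σ_{20d} = 4.04% × √20 = 18.067%.
ES multiplier = φ(z)/(1−α) = 0.175397/0.1 = 1.754.
ES = 18.067% × 1.754 = 31.690%.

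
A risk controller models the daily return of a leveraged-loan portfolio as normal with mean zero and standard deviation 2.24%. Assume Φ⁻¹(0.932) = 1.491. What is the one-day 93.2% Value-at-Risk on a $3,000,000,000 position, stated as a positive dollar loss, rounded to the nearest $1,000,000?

$100,000,000

VaR = z·σ = 1.491 × 2.24% = 3.340%.
On $3,000,000,000: 0.03340 × $3,000,000,000 = $100,200,000.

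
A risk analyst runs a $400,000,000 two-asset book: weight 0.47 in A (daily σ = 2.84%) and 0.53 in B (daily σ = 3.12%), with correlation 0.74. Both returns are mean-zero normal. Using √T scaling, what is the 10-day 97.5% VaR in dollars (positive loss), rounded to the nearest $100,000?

$69,200,000

σ_p = √(0.47²·2.84² + 0.53²·3.12² + 2·0.74·0.47·0.53·2.84·3.12) = 2.790%.
σ_{10d} = 2.790% × √10 = 8.823%.
z(97.5%) = 1.960.
VaR = 1.960 × 8.823% = 17.293%; on $400,000,000 that is $69,172,000.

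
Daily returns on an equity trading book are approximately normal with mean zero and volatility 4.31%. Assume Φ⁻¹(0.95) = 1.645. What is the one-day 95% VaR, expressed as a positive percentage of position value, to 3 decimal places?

7.090%

VaR = z·σ = 1.645 × 4.31% = 7.090%.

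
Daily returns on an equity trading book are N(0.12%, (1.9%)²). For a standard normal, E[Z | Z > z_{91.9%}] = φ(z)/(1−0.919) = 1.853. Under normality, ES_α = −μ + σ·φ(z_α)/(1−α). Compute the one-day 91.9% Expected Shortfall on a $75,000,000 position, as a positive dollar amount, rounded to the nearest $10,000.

ES = −(0.12%) + 1.9% × 1.853 = 3.401%.
On $75,000,000: 0.03401 × $75,000,000 = $2,550,750.

$2,550,000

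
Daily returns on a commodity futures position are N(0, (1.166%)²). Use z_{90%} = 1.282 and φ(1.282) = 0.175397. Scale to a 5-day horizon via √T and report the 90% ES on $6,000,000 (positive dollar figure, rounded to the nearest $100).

$274,400

σ_{5d} = 1.166% × √5 = 2.607%.
ES multiplier = φ(z)/(1−α) = 0.175397/0.1 = 1.754.
ES = 2.607% × 1.754 = 4.573%; on $6,000,000: $274,380.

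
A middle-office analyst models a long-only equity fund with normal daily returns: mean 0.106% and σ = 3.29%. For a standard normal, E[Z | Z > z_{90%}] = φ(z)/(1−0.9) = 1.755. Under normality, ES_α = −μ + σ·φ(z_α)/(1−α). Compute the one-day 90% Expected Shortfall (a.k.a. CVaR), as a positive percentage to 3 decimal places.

ES = −(0.106%) + 3.29% × 1.755 = 5.668%.

5.668%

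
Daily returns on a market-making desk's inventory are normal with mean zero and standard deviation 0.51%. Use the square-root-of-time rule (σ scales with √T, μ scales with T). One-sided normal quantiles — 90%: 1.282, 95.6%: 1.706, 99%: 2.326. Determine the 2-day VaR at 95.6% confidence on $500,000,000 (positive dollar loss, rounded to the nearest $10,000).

$6,150,000

σ_{2d} = 0.51% × √2 = 0.721%.
VaR = 1.706 × 0.721% = 1.230%.
On $500,000,000: 0.01230 × $500,000,000 = $6,150,000.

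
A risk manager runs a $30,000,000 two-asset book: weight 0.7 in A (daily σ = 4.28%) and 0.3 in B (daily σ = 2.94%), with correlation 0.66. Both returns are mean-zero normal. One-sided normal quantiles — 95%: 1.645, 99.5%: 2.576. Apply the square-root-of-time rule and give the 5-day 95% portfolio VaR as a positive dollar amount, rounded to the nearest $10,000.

σ_p = √(0.7²·4.28² + 0.3²·2.94² + 2·0.66·0.7·0.3·4.28·2.94) = 3.639%.
σ_{5d} = 3.639% × √5 = 8.137%.
VaR = 1.645 × 8.137% = 13.385%; on $30,000,000 that is $4,015,500.

$4,020,000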